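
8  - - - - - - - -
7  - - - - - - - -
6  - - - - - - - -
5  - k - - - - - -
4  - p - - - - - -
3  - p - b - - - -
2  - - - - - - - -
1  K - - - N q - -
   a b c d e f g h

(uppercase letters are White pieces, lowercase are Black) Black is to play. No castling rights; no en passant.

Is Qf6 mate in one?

After Qf6: white king on a1; in check: yes, from the black queen on f6.
King squares — b1: attacked by Bd3; a2: attacked by Pb3; b2: attacked by Qf6.
White has no legal moves → checkmate.

yes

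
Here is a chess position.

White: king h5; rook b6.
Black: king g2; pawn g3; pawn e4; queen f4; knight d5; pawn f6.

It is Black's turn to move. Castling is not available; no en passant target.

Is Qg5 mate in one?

After Qg5: white king on h5; in check: yes, from the black queen on g5.
King squares — g4: attacked by Qg5; h4: attacked by Qg5; g5: attacked by Pf6; g6: attacked by Qg5; h6: attacked by Qg5.
White has no legal moves → checkmate.

yes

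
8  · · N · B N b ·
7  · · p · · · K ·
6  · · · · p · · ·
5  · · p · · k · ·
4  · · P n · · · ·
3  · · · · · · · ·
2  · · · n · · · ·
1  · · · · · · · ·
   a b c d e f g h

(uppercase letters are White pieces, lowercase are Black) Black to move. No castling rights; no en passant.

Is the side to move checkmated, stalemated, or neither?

neither

Black to move; black king on f5.
In check: no.
Legal moves for Black include: Bh7, Bf7, Kg5, Ke5, Kg4, Kf4, Ke4, Nc6, Nb5, N4f3, N4b3, Ne2, Nc2, Ne4, Nxc4, N2f3, N2b3, Nf1, ... (list truncated; more exist).
Black has legal moves and is not in check → neither.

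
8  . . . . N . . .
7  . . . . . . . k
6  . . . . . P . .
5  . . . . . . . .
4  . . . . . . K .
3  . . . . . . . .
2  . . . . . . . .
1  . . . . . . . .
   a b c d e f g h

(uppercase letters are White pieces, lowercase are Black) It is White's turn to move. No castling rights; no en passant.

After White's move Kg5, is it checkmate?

no

After Kg5: black king on h7; in check: no.
Black is not in check, so this cannot be checkmate.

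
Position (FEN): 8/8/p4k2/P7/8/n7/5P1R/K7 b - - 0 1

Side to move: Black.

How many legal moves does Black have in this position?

12

Black to move; king on f6.
In check: no.
Legal moves: Kg7, Kf7, Ke7, Kg6, Ke6, Kg5, Kf5, Ke5, Nb5, Nc4, Nc2+, Nb1.
Count: 12.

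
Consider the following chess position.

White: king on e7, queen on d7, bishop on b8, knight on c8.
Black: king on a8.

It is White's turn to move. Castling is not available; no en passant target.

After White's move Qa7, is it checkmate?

yes

After Qa7: black king on a8; in check: yes, from the white queen on a7.
King squares — a7: attacked by Bb8; b7: attacked by Qa7; b8: attacked by Qa7.
Black has no legal moves → checkmate.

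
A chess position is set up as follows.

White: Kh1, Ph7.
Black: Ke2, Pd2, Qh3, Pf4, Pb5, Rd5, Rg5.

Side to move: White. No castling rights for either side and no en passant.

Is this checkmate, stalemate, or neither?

checkmate

White to move; white king on h1.
In check: yes, from the black queen on h3.
King squares — g1: attacked by Rg5; g2: attacked by Qh3; h2: attacked by Qh3.
Legal moves for White: none.
In check with no legal moves → checkmate.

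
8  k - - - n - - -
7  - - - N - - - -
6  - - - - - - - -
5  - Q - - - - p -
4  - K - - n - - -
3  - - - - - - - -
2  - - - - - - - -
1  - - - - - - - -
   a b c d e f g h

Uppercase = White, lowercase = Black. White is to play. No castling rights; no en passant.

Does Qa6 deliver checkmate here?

After Qa6: black king on a8; in check: yes, from the white queen on a6.
King squares — a7: attacked by Qa6; b7: attacked by Qa6; b8: attacked by Nd7.
Black has no legal moves → checkmate.

yes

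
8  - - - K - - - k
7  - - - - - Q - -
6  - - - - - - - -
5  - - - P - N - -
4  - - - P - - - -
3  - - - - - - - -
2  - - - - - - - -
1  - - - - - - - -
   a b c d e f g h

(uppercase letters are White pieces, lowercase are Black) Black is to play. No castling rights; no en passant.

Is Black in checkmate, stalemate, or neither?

stalemate

Black to move; black king on h8.
In check: no.
King squares — g7: attacked by Nf5; h7: attacked by Qf7; g8: attacked by Qf7.
Legal moves for Black: none.
Not in check and no legal moves → stalemate.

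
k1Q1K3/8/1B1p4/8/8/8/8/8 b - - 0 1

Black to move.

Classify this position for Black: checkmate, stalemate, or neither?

checkmate

Black to move; black king on a8.
In check: yes, from the white queen on c8.
King squares — a7: attacked by Bb6; b7: attacked by Qc8; b8: attacked by Qc8.
Legal moves for Black: none.
In check with no legal moves → checkmate.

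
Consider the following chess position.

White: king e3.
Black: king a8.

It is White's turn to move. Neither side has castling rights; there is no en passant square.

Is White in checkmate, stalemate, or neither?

neither

White to move; white king on e3.
In check: no.
Legal moves for White: Kf4, Ke4, Kd4, Kf3, Kd3, Kf2, Ke2, Kd2.
White has 8 legal moves and is not in check → neither.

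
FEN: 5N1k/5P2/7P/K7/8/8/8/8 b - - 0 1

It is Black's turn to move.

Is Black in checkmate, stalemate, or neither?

stalemate

Black to move; black king on h8.
In check: no.
King squares — g7: attacked by Ph6; h7: attacked by Nf8; g8: attacked by Pf7.
Legal moves for Black: none.
Not in check and no legal moves → stalemate.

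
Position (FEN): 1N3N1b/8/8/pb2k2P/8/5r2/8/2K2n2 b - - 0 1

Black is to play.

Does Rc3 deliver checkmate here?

no

After Rc3: white king on c1; in check: yes, from the black rook on c3.
White has 3 legal replies: Kb2, Kd1, Kb1.
In check but a legal move exists → not checkmate.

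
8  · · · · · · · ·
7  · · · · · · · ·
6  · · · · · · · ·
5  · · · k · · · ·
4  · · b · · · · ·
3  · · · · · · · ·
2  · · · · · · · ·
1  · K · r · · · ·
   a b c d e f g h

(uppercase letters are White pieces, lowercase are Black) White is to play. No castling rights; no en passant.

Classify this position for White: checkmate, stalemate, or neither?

White to move; white king on b1.
In check: yes, from the black rook on d1.
Legal moves for White: Kc2, Kb2.
White is in check but has 2 legal moves → neither.

neither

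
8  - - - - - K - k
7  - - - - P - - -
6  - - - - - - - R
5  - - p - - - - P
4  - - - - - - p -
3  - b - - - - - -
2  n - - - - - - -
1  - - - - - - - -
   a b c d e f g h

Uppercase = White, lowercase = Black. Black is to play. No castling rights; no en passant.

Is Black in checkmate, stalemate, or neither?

checkmate

Black to move; black king on h8.
In check: yes, from the white rook on h6.
King squares — g7: attacked by Kf8; h7: attacked by Rh6; g8: attacked by Kf8.
Legal moves for Black: none.
In check with no legal moves → checkmate.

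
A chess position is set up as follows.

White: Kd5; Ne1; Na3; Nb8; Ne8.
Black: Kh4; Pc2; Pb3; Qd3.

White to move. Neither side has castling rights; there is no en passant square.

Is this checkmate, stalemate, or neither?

White to move; white king on d5.
In check: yes, from the black queen on d3.
King squares — c4: attacked by Qd3; d4: attacked by Qd3; e4: attacked by Qd3; c5: available; e5: available; c6: available; d6: attacked by Qd3; e6: available.
Legal moves for White: Ke6, Kc6, Ke5, Kc5, Nxd3.
White is in check but has 5 legal moves → neither.

neither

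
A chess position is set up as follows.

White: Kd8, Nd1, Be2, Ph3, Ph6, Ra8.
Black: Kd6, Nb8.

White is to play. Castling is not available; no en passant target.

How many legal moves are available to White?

White to move; king on d8.
In check: no.
Legal moves: Ke8, Kc8, Rxb8, Ra7, Ra6+, Ra5, Ra4, Ra3, Ra2, Ra1, Ba6, Bh5, Bb5, Bg4, Bc4, Bf3, Bd3, Bf1, Ne3, Nc3, Nf2, Nb2, h7, h4.
Count: 24.

24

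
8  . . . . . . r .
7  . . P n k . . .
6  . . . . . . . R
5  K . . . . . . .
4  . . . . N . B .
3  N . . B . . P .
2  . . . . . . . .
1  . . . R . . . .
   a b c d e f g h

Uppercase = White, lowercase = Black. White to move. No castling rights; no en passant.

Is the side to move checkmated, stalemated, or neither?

neither

White to move; white king on a5.
In check: no.
Legal moves for White include: Rh8, Rh7+, Rg6, Rf6, Re6+, Rd6, Rc6, Rb6, Ra6, Rh5, Rh4, Rh3, Rh2, Rhh1, Ka6, Kb5, Kb4, Ka4, ... (list truncated; more exist).
White has legal moves and is not in check → neither.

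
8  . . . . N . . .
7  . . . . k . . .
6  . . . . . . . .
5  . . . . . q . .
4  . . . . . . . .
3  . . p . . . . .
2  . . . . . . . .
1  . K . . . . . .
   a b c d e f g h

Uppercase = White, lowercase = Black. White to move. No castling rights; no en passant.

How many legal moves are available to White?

White to move; king on b1.
In check: yes, from the black queen on f5.
Legal moves: Ka2, Kc1, Ka1.
Count: 3.

3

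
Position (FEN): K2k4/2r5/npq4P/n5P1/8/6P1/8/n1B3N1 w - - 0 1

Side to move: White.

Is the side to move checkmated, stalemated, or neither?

checkmate

White to move; white king on a8.
In check: yes, from the black queen on c6.
King squares — a7: attacked by Rc7; b7: attacked by Na5; b8: attacked by Na6.
Legal moves for White: none.
In check with no legal moves → checkmate.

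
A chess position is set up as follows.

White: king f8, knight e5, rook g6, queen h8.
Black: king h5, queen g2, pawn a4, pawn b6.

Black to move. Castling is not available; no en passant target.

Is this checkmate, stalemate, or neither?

checkmate

Black to move; black king on h5.
In check: yes, from the white queen on h8.
King squares — g4: attacked by Ne5; h4: attacked by Qh8; g5: attacked by Rg6; g6: attacked by Ne5; h6: attacked by Rg6.
Legal moves for Black: none.
In check with no legal moves → checkmate.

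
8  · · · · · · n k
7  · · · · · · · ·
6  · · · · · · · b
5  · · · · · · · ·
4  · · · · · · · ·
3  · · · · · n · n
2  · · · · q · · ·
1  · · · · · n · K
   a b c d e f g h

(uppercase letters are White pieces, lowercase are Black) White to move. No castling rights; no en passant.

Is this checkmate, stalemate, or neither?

White to move; white king on h1.
In check: no.
King squares — g1: attacked by Nf3; g2: attacked by Qe2; h2: attacked by Nf1.
Legal moves for White: none.
Not in check and no legal moves → stalemate.

stalemate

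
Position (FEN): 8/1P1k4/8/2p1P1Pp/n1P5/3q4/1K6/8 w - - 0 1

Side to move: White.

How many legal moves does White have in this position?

White to move; king on b2.
In check: yes, from the black knight on a4.
Legal moves: Ka2, Kc1, Ka1.
Count: 3.

3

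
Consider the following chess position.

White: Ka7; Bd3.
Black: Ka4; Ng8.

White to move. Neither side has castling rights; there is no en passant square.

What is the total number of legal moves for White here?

White to move; king on a7.
In check: no.
Legal moves: Kb8, Ka8, Kb7, Kb6, Ka6, Bh7, Bg6, Ba6, Bf5, Bb5+, Be4, Bc4, Be2, Bc2+, Bf1, Bb1.
Count: 16.

16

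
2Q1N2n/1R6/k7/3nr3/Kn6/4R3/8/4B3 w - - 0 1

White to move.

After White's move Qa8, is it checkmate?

After Qa8: black king on a6; in check: yes, from the white queen on a8.
King squares — a5: attacked by Ka4; b5: attacked by Ka4; b6: attacked by Rb7; a7: attacked by Rb7; b7: attacked by Qa8.
Black has no legal moves → checkmate.

yes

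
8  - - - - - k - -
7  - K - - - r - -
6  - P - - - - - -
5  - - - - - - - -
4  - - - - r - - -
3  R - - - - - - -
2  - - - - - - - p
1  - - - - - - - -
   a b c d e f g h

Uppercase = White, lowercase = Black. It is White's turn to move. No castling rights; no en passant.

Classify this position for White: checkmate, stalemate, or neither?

White to move; white king on b7.
In check: yes, from the black rook on f7.
King squares — a6: available; b6: own pawn; c6: available; a7: attacked by Rf7; c7: attacked by Rf7; a8: available; b8: available; c8: available.
Legal moves for White: Kc8, Kb8, Ka8, Kc6, Ka6.
White is in check but has 5 legal moves → neither.

neither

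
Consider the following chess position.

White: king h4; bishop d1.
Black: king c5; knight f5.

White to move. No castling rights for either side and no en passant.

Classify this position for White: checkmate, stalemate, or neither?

White to move; white king on h4.
In check: yes, from the black knight on f5.
King squares — g3: attacked by Nf5; h3: available; g4: available; g5: available; h5: available.
Legal moves for White: Kh5, Kg5, Kg4, Kh3.
White is in check but has 4 legal moves → neither.

neither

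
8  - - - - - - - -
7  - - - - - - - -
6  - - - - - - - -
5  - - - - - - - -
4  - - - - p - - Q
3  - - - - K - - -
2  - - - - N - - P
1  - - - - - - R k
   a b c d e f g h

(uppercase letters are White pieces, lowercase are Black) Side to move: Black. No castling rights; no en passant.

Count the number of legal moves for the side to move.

0

Black to move; king on h1.
In check: yes, from the white rook on g1.
Legal moves: none.
Count: 0.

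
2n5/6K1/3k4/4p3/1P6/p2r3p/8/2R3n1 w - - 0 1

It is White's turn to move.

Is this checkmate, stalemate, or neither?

White to move; white king on g7.
In check: no.
Legal moves for White include: Kh8, Kg8, Kf8, Kh7, Kf7, Kh6, Kg6, Kf6, Rxc8, Rc7, Rc6+, Rc5, Rc4, Rc3, Rc2, Rxg1, Rf1, Re1, ... (list truncated; more exist).
White has legal moves and is not in check → neither.

neither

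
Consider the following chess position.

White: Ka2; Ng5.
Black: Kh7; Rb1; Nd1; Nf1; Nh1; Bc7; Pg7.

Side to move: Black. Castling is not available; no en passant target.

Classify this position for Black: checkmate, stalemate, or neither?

Black to move; black king on h7.
In check: yes, from the white knight on g5.
King squares — g6: available; h6: available; g7: own pawn; g8: available; h8: available.
Legal moves for Black: Kh8, Kg8, Kh6, Kg6.
Black is in check but has 4 legal moves → neither.

neither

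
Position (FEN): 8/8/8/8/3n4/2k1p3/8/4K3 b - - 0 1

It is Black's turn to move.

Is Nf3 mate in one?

After Nf3: white king on e1; in check: yes, from the black knight on f3.
White has 3 legal replies: Ke2, Kf1, Kd1.
In check but a legal move exists → not checkmate.

no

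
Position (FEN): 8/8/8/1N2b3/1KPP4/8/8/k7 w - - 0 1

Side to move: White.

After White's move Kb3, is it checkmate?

After Kb3: black king on a1; in check: no.
Black is not in check, so this cannot be checkmate.

no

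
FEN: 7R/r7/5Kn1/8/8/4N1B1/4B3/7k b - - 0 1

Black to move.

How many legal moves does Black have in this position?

4

Black to move; king on h1.
In check: yes, from the white rook on h8.
Legal moves: Kg1, Rh7, Nxh8, Nh4.
Count: 4.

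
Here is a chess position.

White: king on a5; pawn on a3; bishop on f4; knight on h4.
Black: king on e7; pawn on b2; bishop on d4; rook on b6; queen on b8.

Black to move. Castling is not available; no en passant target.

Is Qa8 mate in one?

yes

After Qa8: white king on a5; in check: yes, from the black queen on a8.
King squares — a4: attacked by Qa8; b4: attacked by Rb6; b5: attacked by Rb6; a6: attacked by Rb6; b6: attacked by Bd4.
White has no legal moves → checkmate.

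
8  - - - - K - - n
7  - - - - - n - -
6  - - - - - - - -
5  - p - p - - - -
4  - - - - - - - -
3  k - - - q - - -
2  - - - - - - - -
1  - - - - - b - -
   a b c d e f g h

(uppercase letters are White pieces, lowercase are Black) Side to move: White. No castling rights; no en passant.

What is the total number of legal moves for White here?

White to move; king on e8.
In check: yes, from the black queen on e3.
Legal moves: Kf8, Kd7.
Count: 2.

2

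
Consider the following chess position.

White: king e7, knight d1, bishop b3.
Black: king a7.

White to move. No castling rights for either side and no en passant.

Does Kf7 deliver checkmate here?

no

After Kf7: black king on a7; in check: no.
Black is not in check, so this cannot be checkmate.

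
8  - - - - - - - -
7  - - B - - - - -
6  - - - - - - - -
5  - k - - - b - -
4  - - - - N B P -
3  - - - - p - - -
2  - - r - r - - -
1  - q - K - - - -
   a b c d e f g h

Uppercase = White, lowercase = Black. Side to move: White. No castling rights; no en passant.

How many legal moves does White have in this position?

White to move; king on d1.
In check: yes, from the black queen on b1.
Legal moves: none.
Count: 0.

0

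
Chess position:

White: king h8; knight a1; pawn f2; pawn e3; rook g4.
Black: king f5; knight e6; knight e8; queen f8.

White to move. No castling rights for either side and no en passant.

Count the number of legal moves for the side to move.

2

White to move; king on h8.
In check: yes, from the black queen on f8.
Legal moves: Kh7, Rg8.
Count: 2.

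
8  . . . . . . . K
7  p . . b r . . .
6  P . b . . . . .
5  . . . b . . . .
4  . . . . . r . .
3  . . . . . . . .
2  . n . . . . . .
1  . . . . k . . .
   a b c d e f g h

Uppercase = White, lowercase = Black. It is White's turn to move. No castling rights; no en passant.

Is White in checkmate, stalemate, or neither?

stalemate

White to move; white king on h8.
In check: no.
King squares — g7: attacked by Re7; h7: attacked by Re7; g8: attacked by Bd5.
Legal moves for White: none.
Not in check and no legal moves → stalemate.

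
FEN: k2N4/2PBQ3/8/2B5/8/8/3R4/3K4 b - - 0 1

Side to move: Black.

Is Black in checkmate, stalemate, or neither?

stalemate

Black to move; black king on a8.
In check: no.
King squares — a7: attacked by Bc5; b7: attacked by Nd8; b8: attacked by Pc7.
Legal moves for Black: none.
Not in check and no legal moves → stalemate.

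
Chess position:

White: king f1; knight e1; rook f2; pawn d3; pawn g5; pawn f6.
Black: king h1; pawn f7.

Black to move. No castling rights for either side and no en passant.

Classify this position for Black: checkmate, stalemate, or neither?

stalemate

Black to move; black king on h1.
In check: no.
King squares — g1: attacked by Kf1; g2: attacked by Ne1; h2: attacked by Rf2.
Legal moves for Black: none.
Not in check and no legal moves → stalemate.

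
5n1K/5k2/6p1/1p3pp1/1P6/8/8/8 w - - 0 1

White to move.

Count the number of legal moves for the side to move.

0

White to move; king on h8.
In check: no.
Legal moves: none.
Count: 0.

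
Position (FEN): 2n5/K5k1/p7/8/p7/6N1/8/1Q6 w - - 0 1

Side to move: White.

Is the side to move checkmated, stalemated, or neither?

neither

White to move; white king on a7.
In check: yes, from the black knight on c8.
Legal moves for White: Kb8, Ka8, Kb7, Kxa6.
White is in check but has 4 legal moves → neither.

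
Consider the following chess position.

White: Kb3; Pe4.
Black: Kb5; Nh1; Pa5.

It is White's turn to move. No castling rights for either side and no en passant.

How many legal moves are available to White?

6

White to move; king on b3.
In check: no.
Legal moves: Kc3, Ka3, Kc2, Kb2, Ka2, e5.
Count: 6.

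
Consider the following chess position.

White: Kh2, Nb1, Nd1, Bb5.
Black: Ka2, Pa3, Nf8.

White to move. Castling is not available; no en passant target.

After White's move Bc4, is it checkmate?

After Bc4: black king on a2; in check: yes, from the white bishop on c4.
Black has 2 legal replies: Kxb1, Ka1.
In check but a legal move exists → not checkmate.

no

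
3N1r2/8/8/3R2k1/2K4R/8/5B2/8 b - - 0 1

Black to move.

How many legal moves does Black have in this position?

3

Black to move; king on g5.
In check: yes, from the white rook on d5.
Legal moves: Kg6, Kf6, Rf5.
Count: 3.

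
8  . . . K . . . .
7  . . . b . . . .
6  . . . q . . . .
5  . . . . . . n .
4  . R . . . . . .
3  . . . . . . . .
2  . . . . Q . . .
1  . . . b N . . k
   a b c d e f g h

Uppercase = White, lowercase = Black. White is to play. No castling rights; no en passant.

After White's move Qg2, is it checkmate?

After Qg2: black king on h1; in check: yes, from the white queen on g2.
King squares — g1: attacked by Qg2; g2: attacked by Ne1; h2: attacked by Qg2.
Black has no legal moves → checkmate.

yes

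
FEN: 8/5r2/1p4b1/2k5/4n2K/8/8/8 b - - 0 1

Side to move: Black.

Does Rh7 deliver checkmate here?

After Rh7: white king on h4; in check: yes, from the black rook on h7.
White has 1 legal reply: Kg4.
In check but a legal move exists → not checkmate.

no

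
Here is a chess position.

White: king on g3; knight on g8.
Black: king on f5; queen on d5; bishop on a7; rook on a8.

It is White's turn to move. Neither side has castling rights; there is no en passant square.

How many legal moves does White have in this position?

White to move; king on g3.
In check: no.
Legal moves: Ne7+, Nh6+, Nf6, Kh4, Kh3, Kh2.
Count: 6.

6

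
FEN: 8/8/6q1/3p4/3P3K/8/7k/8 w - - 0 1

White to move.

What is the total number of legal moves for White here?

0

White to move; king on h4.
In check: no.
Legal moves: none.
Count: 0.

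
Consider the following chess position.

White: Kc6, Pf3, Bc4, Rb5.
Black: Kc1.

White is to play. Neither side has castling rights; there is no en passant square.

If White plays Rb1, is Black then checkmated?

no

After Rb1: black king on c1; in check: yes, from the white rook on b1.
Black has 3 legal replies: Kd2, Kc2, Kxb1.
In check but a legal move exists → not checkmate.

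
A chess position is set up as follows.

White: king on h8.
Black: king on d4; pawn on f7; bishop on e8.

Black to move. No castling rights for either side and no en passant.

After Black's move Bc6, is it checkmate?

no

After Bc6: white king on h8; in check: no.
White is not in check, so this cannot be checkmate.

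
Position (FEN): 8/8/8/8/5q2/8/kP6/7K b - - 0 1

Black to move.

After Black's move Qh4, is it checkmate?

After Qh4: white king on h1; in check: yes, from the black queen on h4.
White has 2 legal replies: Kg2, Kg1.
In check but a legal move exists → not checkmate.

no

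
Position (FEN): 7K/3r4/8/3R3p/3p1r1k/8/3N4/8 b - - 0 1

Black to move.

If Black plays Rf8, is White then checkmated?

yes

After Rf8: white king on h8; in check: yes, from the black rook on f8.
King squares — g7: attacked by Rd7; h7: attacked by Rd7; g8: attacked by Rf8.
White has no legal moves → checkmate.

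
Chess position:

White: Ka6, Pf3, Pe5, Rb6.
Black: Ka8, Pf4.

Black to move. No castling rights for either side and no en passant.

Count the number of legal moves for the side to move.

0

Black to move; king on a8.
In check: no.
Legal moves: none.
Count: 0.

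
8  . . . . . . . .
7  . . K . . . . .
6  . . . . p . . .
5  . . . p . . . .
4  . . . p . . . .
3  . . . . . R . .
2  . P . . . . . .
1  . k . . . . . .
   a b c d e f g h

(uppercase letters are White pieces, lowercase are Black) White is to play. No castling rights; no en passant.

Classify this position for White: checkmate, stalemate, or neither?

White to move; white king on c7.
In check: no.
Legal moves for White include: Kd8, Kc8, Kb8, Kd7, Kb7, Kd6, Kc6, Kb6, Rf8, Rf7, Rf6, Rf5, Rf4, Rh3, Rg3, Re3, Rd3, Rc3, ... (list truncated; more exist).
White has legal moves and is not in check → neither.

neither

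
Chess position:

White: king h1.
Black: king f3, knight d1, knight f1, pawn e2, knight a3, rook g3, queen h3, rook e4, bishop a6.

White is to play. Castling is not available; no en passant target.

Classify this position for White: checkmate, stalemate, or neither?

White to move; white king on h1.
In check: yes, from the black queen on h3.
King squares — g1: attacked by Rg3; g2: attacked by Kf3; h2: attacked by Nf1.
Legal moves for White: none.
In check with no legal moves → checkmate.

checkmate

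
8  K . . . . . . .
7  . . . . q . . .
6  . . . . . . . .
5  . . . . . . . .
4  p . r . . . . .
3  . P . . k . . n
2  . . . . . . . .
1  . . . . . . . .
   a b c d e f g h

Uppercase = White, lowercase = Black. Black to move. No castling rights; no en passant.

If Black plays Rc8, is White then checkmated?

yes

After Rc8: white king on a8; in check: yes, from the black rook on c8.
King squares — a7: attacked by Qe7; b7: attacked by Qe7; b8: attacked by Rc8.
White has no legal moves → checkmate.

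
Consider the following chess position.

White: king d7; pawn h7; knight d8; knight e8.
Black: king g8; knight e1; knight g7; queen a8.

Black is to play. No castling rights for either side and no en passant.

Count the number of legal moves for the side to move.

3

Black to move; king on g8.
In check: yes, from the white pawn on h7.
Legal moves: Kh8, Kf8, Kxh7.
Count: 3.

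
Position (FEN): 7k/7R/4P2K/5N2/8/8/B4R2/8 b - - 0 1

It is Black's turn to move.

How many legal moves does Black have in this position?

Black to move; king on h8.
In check: yes, from the white rook on h7.
Legal moves: Kg8.
Count: 1.

1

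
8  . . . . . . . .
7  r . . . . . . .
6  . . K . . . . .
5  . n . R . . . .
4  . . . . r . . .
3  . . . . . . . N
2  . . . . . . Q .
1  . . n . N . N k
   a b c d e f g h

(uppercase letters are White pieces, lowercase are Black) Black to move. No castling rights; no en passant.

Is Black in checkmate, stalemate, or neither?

Black to move; black king on h1.
In check: yes, from the white queen on g2.
King squares — g1: attacked by Qg2; g2: attacked by Ne1; h2: attacked by Qg2.
Legal moves for Black: none.
In check with no legal moves → checkmate.

checkmate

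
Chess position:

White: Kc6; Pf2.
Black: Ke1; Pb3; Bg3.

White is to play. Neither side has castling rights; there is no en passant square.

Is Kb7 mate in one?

After Kb7: black king on e1; in check: no.
Black is not in check, so this cannot be checkmate.

no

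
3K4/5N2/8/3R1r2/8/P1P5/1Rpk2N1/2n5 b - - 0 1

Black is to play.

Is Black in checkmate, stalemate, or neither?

neither

Black to move; black king on d2.
In check: yes, from the white rook on d5.
Legal moves for Black: Kxc3, Ke2, Rxd5+, Nd3.
Black is in check but has 4 legal moves → neither.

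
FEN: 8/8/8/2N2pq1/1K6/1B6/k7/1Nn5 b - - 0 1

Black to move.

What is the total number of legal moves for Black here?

Black to move; king on a2.
In check: yes, from the white bishop on b3.
Legal moves: Kb2, Kxb1, Ka1, Nxb3.
Count: 4.

4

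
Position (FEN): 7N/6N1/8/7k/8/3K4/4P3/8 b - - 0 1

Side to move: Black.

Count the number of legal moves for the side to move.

4

Black to move; king on h5.
In check: yes, from the white knight on g7.
Legal moves: Kh6, Kg5, Kh4, Kg4.
Count: 4.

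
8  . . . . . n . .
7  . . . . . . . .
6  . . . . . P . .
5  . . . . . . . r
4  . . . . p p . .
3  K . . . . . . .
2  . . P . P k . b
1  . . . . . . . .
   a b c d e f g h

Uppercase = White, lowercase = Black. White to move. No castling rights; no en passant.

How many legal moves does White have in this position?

White to move; king on a3.
In check: no.
Legal moves: Kb4, Ka4, Kb3, Kb2, Ka2, f7, e3, c3, c4.
Count: 9.

9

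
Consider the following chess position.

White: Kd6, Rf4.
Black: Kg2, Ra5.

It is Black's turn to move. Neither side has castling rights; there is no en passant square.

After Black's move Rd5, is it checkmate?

no

After Rd5: white king on d6; in check: yes, from the black rook on d5.
White has 5 legal replies: Ke7, Kc7, Ke6, Kc6, Kxd5.
In check but a legal move exists → not checkmate.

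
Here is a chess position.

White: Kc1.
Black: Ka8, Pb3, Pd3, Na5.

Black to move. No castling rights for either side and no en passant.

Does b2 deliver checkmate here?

no

After b2: white king on c1; in check: yes, from the black pawn on b2.
White has 4 legal replies: Kd2, Kxb2, Kd1, Kb1.
In check but a legal move exists → not checkmate.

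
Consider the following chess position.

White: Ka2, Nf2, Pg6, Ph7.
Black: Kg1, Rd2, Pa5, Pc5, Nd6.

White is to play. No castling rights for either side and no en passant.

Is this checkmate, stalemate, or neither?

neither

White to move; white king on a2.
In check: yes, from the black rook on d2.
Legal moves for White: Kb3, Ka3, Kb1, Ka1.
White is in check but has 4 legal moves → neither.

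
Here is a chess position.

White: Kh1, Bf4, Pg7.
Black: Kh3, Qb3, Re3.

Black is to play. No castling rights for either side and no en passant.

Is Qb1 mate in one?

After Qb1: white king on h1; in check: yes, from the black queen on b1.
King squares — g1: attacked by Qb1; g2: attacked by Kh3; h2: attacked by Kh3.
White has no legal moves → checkmate.

yes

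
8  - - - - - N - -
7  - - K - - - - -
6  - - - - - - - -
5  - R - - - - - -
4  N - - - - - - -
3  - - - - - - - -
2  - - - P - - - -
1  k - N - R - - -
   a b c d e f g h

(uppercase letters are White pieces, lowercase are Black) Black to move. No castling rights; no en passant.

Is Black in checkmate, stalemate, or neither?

stalemate

Black to move; black king on a1.
In check: no.
King squares — b1: attacked by Rb5; a2: attacked by Nc1; b2: attacked by Na4.
Legal moves for Black: none.
Not in check and no legal moves → stalemate.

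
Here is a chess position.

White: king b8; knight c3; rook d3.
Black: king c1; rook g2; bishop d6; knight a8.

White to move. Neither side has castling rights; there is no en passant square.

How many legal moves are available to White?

White to move; king on b8.
In check: yes, from the black bishop on d6.
Legal moves: Kc8, Kxa8, Kb7, Ka7, Rxd6.
Count: 5.

5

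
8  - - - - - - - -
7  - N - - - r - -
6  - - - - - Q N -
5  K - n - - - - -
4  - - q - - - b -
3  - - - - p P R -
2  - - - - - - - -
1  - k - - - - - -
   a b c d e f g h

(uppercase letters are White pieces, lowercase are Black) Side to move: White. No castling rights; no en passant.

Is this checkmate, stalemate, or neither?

White to move; white king on a5.
In check: no.
Legal moves for White include: Nd8, Nd6, Nxc5, Nh8, Nf8, Ne7, Ne5, Nh4, Nf4, Qh8, Qd8, Qg7, Qxf7, Qe7, Qe6, Qd6, Qc6, Qb6+, ... (list truncated; more exist).
White has legal moves and is not in check → neither.

neither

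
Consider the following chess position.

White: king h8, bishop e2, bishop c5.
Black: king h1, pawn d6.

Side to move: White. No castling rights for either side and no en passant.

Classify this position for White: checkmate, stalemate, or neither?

neither

White to move; white king on h8.
In check: no.
Legal moves for White include: Kg8, Kh7, Kg7, Ba7, Bxd6, Bb6, Bd4, Bb4, Be3, Ba3, Bf2, Bg1, Ba6, Bh5, Bb5, Bg4, Bc4, Bf3+, ... (list truncated; more exist).
White has legal moves and is not in check → neither.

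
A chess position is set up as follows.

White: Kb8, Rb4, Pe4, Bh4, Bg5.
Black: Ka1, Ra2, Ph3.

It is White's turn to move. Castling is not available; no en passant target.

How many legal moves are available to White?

White to move; king on b8.
In check: no.
Legal moves: Kc8, Kc7, Kb7, Bd8, Be7, Bh6, Bf6+, Bf4, Be3, Bd2, Bc1, Bg3, Bf2, Be1, Rb7, Rb6, Rb5, Rd4, Rc4, Ra4, Rb3, Rb2, Rb1+, e5.
Count: 24.

24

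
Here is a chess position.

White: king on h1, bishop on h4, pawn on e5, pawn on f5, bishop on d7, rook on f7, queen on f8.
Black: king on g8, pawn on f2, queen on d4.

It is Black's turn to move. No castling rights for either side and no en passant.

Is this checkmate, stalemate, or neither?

checkmate

Black to move; black king on g8.
In check: yes, from the white queen on f8.
King squares — f7: attacked by Qf8; g7: attacked by Rf7; h7: attacked by Rf7; f8: attacked by Rf7; h8: attacked by Qf8.
Legal moves for Black: none.
In check with no legal moves → checkmate.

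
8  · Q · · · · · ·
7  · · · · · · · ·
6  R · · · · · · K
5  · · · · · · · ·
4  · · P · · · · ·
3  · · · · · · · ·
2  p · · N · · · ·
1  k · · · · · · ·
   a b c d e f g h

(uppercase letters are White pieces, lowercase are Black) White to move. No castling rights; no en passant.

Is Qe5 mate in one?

yes

After Qe5: black king on a1; in check: yes, from the white queen on e5.
King squares — b1: attacked by Nd2; a2: own pawn; b2: attacked by Qe5.
Black has no legal moves → checkmate.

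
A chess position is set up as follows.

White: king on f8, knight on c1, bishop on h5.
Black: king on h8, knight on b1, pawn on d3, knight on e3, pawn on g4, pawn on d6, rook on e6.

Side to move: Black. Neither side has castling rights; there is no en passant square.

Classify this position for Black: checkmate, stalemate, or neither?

neither

Black to move; black king on h8.
In check: no.
Legal moves for Black include: Kh7, Re8+, Re7, Rh6, Rg6, Rf6+, Re5, Re4, Nf5, Nd5, Nc4, Ng2, Nc2, Nf1, Nd1, Nc3, Na3, Nd2, ... (list truncated; more exist).
Black has legal moves and is not in check → neither.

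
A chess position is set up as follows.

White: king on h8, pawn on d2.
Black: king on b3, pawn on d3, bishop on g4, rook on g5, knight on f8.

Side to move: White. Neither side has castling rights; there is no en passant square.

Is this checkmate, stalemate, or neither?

White to move; white king on h8.
In check: no.
King squares — g7: attacked by Rg5; h7: attacked by Nf8; g8: attacked by Rg5.
Legal moves for White: none.
Not in check and no legal moves → stalemate.

stalemate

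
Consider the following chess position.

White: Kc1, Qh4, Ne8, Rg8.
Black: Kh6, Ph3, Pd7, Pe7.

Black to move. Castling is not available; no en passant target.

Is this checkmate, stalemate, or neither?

checkmate

Black to move; black king on h6.
In check: yes, from the white queen on h4.
King squares — g5: attacked by Qh4; h5: attacked by Qh4; g6: attacked by Rg8; g7: attacked by Ne8; h7: attacked by Qh4.
Legal moves for Black: none.
In check with no legal moves → checkmate.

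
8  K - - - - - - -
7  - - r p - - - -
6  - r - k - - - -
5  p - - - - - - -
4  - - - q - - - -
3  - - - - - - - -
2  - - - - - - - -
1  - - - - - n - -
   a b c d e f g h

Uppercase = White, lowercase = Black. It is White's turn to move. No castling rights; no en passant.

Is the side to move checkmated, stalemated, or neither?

White to move; white king on a8.
In check: no.
King squares — a7: attacked by Rc7; b7: attacked by Rb6; b8: attacked by Rb6.
Legal moves for White: none.
Not in check and no legal moves → stalemate.

stalemate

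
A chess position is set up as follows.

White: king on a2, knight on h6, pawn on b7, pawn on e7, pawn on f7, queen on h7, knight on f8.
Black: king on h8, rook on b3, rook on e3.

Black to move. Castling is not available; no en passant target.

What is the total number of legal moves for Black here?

0

Black to move; king on h8.
In check: yes, from the white queen on h7.
Legal moves: none.
Count: 0.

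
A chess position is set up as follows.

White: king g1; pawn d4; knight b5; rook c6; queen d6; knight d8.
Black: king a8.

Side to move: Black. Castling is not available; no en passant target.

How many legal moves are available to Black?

Black to move; king on a8.
In check: no.
Legal moves: none.
Count: 0.

0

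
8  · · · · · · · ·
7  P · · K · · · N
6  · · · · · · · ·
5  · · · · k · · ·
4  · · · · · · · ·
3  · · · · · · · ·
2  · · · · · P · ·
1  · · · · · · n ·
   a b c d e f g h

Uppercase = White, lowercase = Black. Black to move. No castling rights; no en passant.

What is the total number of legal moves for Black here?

Black to move; king on e5.
In check: no.
Legal moves: Kf5, Kd5, Kf4, Ke4, Kd4, Nh3, Nf3, Ne2.
Count: 8.

8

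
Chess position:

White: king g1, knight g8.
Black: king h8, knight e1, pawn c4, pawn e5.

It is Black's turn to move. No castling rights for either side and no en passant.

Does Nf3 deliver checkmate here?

After Nf3: white king on g1; in check: yes, from the black knight on f3.
White has 4 legal replies: Kg2, Kf2, Kh1, Kf1.
In check but a legal move exists → not checkmate.

no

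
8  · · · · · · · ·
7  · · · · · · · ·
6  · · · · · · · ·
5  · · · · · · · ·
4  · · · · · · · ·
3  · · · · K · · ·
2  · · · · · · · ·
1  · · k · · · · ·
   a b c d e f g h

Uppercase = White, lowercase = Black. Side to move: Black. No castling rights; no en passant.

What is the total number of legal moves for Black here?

4

Black to move; king on c1.
In check: no.
Legal moves: Kc2, Kb2, Kd1, Kb1.
Count: 4.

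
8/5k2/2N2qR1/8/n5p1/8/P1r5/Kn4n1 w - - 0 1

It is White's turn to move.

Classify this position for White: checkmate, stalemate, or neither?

neither

White to move; white king on a1.
In check: yes, from the black queen on f6.
Legal moves for White: Kxb1, Rxf6+, Ne5+, Nd4.
White is in check but has 4 legal moves → neither.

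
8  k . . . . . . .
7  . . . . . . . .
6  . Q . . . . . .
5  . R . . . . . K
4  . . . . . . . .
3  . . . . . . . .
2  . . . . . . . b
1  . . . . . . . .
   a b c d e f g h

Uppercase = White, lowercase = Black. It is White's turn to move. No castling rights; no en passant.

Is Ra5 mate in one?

yes

After Ra5: black king on a8; in check: yes, from the white rook on a5.
King squares — a7: attacked by Ra5; b7: attacked by Qb6; b8: attacked by Qb6.
Black has no legal moves → checkmate.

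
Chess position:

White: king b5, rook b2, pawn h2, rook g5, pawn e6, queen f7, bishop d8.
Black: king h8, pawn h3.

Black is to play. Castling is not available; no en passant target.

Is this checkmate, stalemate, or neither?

stalemate

Black to move; black king on h8.
In check: no.
King squares — g7: attacked by Rg5; h7: attacked by Qf7; g8: attacked by Rg5.
Legal moves for Black: none.
Not in check and no legal moves → stalemate.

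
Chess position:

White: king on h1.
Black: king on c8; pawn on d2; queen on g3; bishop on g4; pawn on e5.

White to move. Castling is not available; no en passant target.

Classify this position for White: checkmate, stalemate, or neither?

stalemate

White to move; white king on h1.
In check: no.
King squares — g1: attacked by Qg3; g2: attacked by Qg3; h2: attacked by Qg3.
Legal moves for White: none.
Not in check and no legal moves → stalemate.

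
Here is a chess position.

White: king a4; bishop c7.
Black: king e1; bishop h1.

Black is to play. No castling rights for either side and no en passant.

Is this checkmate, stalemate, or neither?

Black to move; black king on e1.
In check: no.
Legal moves for Black: Ba8, Bb7, Bc6+, Bd5, Be4, Bf3, Bg2, Kf2, Ke2, Kd2, Kf1, Kd1.
Black has 12 legal moves and is not in check → neither.

neither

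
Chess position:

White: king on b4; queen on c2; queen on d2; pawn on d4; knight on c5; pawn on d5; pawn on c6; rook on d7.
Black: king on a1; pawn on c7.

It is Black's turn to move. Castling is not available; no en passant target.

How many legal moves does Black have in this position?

0

Black to move; king on a1.
In check: no.
Legal moves: none.
Count: 0.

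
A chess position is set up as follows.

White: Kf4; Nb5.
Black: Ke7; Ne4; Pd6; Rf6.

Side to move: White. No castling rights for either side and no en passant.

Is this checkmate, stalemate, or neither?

neither

White to move; white king on f4.
In check: yes, from the black rook on f6.
Legal moves for White: Kg4, Kxe4, Ke3.
White is in check but has 3 legal moves → neither.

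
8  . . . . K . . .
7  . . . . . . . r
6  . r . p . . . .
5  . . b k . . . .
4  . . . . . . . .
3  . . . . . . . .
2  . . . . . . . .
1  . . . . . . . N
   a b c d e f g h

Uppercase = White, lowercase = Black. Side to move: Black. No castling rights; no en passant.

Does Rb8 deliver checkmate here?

After Rb8: white king on e8; in check: yes, from the black rook on b8.
King squares — d7: attacked by Rh7; e7: attacked by Rh7; f7: attacked by Rh7; d8: attacked by Rb8; f8: attacked by Rb8.
White has no legal moves → checkmate.

yes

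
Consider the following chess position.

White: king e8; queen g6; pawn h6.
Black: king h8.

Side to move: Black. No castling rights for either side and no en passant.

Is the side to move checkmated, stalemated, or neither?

stalemate

Black to move; black king on h8.
In check: no.
King squares — g7: attacked by Qg6; h7: attacked by Qg6; g8: attacked by Qg6.
Legal moves for Black: none.
Not in check and no legal moves → stalemate.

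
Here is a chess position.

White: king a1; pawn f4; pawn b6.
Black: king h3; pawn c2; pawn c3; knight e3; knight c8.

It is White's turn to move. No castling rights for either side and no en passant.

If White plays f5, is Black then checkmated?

After f5: black king on h3; in check: no.
Black is not in check, so this cannot be checkmate.

no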